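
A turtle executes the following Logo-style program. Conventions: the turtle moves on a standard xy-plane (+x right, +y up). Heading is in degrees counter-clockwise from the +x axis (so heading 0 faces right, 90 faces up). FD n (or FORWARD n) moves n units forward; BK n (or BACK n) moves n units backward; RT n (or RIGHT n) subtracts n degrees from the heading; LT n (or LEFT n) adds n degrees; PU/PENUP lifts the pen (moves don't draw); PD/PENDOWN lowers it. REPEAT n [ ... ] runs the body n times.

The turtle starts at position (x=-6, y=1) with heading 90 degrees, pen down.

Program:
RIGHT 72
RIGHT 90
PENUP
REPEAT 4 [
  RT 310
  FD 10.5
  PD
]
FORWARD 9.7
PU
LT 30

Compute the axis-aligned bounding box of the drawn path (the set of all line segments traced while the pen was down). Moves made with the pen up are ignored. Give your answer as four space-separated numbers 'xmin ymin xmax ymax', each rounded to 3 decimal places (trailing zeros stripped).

Answer: 2.753 -2.933 15.189 28.184

Derivation:
Executing turtle program step by step:
Start: pos=(-6,1), heading=90, pen down
RT 72: heading 90 -> 18
RT 90: heading 18 -> 288
PU: pen up
REPEAT 4 [
  -- iteration 1/4 --
  RT 310: heading 288 -> 338
  FD 10.5: (-6,1) -> (3.735,-2.933) [heading=338, move]
  PD: pen down
  -- iteration 2/4 --
  RT 310: heading 338 -> 28
  FD 10.5: (3.735,-2.933) -> (13.006,1.996) [heading=28, draw]
  PD: pen down
  -- iteration 3/4 --
  RT 310: heading 28 -> 78
  FD 10.5: (13.006,1.996) -> (15.189,12.267) [heading=78, draw]
  PD: pen down
  -- iteration 4/4 --
  RT 310: heading 78 -> 128
  FD 10.5: (15.189,12.267) -> (8.725,20.541) [heading=128, draw]
  PD: pen down
]
FD 9.7: (8.725,20.541) -> (2.753,28.184) [heading=128, draw]
PU: pen up
LT 30: heading 128 -> 158
Final: pos=(2.753,28.184), heading=158, 4 segment(s) drawn

Segment endpoints: x in {2.753, 3.735, 8.725, 13.006, 15.189}, y in {-2.933, 1.996, 12.267, 20.541, 28.184}
xmin=2.753, ymin=-2.933, xmax=15.189, ymax=28.184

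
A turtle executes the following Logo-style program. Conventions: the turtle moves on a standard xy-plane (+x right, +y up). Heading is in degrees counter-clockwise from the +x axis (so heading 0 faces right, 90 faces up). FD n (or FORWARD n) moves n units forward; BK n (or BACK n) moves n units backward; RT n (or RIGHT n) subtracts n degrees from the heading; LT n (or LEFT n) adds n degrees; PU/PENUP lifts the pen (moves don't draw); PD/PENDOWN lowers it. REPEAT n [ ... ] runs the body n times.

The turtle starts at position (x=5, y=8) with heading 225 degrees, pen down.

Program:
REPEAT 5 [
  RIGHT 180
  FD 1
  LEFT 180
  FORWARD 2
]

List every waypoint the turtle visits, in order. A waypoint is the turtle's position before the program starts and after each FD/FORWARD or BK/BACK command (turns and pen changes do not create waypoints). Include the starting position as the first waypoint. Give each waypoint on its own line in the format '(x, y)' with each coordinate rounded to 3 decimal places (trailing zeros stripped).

Executing turtle program step by step:
Start: pos=(5,8), heading=225, pen down
REPEAT 5 [
  -- iteration 1/5 --
  RT 180: heading 225 -> 45
  FD 1: (5,8) -> (5.707,8.707) [heading=45, draw]
  LT 180: heading 45 -> 225
  FD 2: (5.707,8.707) -> (4.293,7.293) [heading=225, draw]
  -- iteration 2/5 --
  RT 180: heading 225 -> 45
  FD 1: (4.293,7.293) -> (5,8) [heading=45, draw]
  LT 180: heading 45 -> 225
  FD 2: (5,8) -> (3.586,6.586) [heading=225, draw]
  -- iteration 3/5 --
  RT 180: heading 225 -> 45
  FD 1: (3.586,6.586) -> (4.293,7.293) [heading=45, draw]
  LT 180: heading 45 -> 225
  FD 2: (4.293,7.293) -> (2.879,5.879) [heading=225, draw]
  -- iteration 4/5 --
  RT 180: heading 225 -> 45
  FD 1: (2.879,5.879) -> (3.586,6.586) [heading=45, draw]
  LT 180: heading 45 -> 225
  FD 2: (3.586,6.586) -> (2.172,5.172) [heading=225, draw]
  -- iteration 5/5 --
  RT 180: heading 225 -> 45
  FD 1: (2.172,5.172) -> (2.879,5.879) [heading=45, draw]
  LT 180: heading 45 -> 225
  FD 2: (2.879,5.879) -> (1.464,4.464) [heading=225, draw]
]
Final: pos=(1.464,4.464), heading=225, 10 segment(s) drawn
Waypoints (11 total):
(5, 8)
(5.707, 8.707)
(4.293, 7.293)
(5, 8)
(3.586, 6.586)
(4.293, 7.293)
(2.879, 5.879)
(3.586, 6.586)
(2.172, 5.172)
(2.879, 5.879)
(1.464, 4.464)

Answer: (5, 8)
(5.707, 8.707)
(4.293, 7.293)
(5, 8)
(3.586, 6.586)
(4.293, 7.293)
(2.879, 5.879)
(3.586, 6.586)
(2.172, 5.172)
(2.879, 5.879)
(1.464, 4.464)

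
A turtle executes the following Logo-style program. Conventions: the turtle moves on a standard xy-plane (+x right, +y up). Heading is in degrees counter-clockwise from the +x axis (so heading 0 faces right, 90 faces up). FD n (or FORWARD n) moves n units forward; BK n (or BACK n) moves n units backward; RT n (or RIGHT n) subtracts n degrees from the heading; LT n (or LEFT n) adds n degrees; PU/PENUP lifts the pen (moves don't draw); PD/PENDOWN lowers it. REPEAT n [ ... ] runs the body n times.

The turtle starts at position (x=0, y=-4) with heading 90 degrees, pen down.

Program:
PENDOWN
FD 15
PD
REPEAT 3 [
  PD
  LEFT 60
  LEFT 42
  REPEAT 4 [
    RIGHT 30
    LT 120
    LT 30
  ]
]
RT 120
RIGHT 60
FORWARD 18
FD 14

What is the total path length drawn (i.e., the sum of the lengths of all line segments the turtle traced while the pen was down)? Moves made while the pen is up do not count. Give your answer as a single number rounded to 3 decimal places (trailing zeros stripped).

Executing turtle program step by step:
Start: pos=(0,-4), heading=90, pen down
PD: pen down
FD 15: (0,-4) -> (0,11) [heading=90, draw]
PD: pen down
REPEAT 3 [
  -- iteration 1/3 --
  PD: pen down
  LT 60: heading 90 -> 150
  LT 42: heading 150 -> 192
  REPEAT 4 [
    -- iteration 1/4 --
    RT 30: heading 192 -> 162
    LT 120: heading 162 -> 282
    LT 30: heading 282 -> 312
    -- iteration 2/4 --
    RT 30: heading 312 -> 282
    LT 120: heading 282 -> 42
    LT 30: heading 42 -> 72
    -- iteration 3/4 --
    RT 30: heading 72 -> 42
    LT 120: heading 42 -> 162
    LT 30: heading 162 -> 192
    -- iteration 4/4 --
    RT 30: heading 192 -> 162
    LT 120: heading 162 -> 282
    LT 30: heading 282 -> 312
  ]
  -- iteration 2/3 --
  PD: pen down
  LT 60: heading 312 -> 12
  LT 42: heading 12 -> 54
  REPEAT 4 [
    -- iteration 1/4 --
    RT 30: heading 54 -> 24
    LT 120: heading 24 -> 144
    LT 30: heading 144 -> 174
    -- iteration 2/4 --
    RT 30: heading 174 -> 144
    LT 120: heading 144 -> 264
    LT 30: heading 264 -> 294
    -- iteration 3/4 --
    RT 30: heading 294 -> 264
    LT 120: heading 264 -> 24
    LT 30: heading 24 -> 54
    -- iteration 4/4 --
    RT 30: heading 54 -> 24
    LT 120: heading 24 -> 144
    LT 30: heading 144 -> 174
  ]
  -- iteration 3/3 --
  PD: pen down
  LT 60: heading 174 -> 234
  LT 42: heading 234 -> 276
  REPEAT 4 [
    -- iteration 1/4 --
    RT 30: heading 276 -> 246
    LT 120: heading 246 -> 6
    LT 30: heading 6 -> 36
    -- iteration 2/4 --
    RT 30: heading 36 -> 6
    LT 120: heading 6 -> 126
    LT 30: heading 126 -> 156
    -- iteration 3/4 --
    RT 30: heading 156 -> 126
    LT 120: heading 126 -> 246
    LT 30: heading 246 -> 276
    -- iteration 4/4 --
    RT 30: heading 276 -> 246
    LT 120: heading 246 -> 6
    LT 30: heading 6 -> 36
  ]
]
RT 120: heading 36 -> 276
RT 60: heading 276 -> 216
FD 18: (0,11) -> (-14.562,0.42) [heading=216, draw]
FD 14: (-14.562,0.42) -> (-25.889,-7.809) [heading=216, draw]
Final: pos=(-25.889,-7.809), heading=216, 3 segment(s) drawn

Segment lengths:
  seg 1: (0,-4) -> (0,11), length = 15
  seg 2: (0,11) -> (-14.562,0.42), length = 18
  seg 3: (-14.562,0.42) -> (-25.889,-7.809), length = 14
Total = 47

Answer: 47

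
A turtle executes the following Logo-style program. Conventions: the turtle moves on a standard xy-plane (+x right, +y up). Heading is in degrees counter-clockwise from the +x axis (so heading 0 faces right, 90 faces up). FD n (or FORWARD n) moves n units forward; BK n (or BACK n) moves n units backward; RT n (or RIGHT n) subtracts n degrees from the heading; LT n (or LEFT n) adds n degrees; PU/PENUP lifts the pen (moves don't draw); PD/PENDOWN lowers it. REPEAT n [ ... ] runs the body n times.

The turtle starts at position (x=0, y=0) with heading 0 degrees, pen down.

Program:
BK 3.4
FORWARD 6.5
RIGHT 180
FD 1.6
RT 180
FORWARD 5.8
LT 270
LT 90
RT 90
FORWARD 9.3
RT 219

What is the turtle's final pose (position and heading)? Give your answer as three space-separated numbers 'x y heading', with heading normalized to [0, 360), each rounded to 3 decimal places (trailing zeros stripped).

Answer: 7.3 -9.3 51

Derivation:
Executing turtle program step by step:
Start: pos=(0,0), heading=0, pen down
BK 3.4: (0,0) -> (-3.4,0) [heading=0, draw]
FD 6.5: (-3.4,0) -> (3.1,0) [heading=0, draw]
RT 180: heading 0 -> 180
FD 1.6: (3.1,0) -> (1.5,0) [heading=180, draw]
RT 180: heading 180 -> 0
FD 5.8: (1.5,0) -> (7.3,0) [heading=0, draw]
LT 270: heading 0 -> 270
LT 90: heading 270 -> 0
RT 90: heading 0 -> 270
FD 9.3: (7.3,0) -> (7.3,-9.3) [heading=270, draw]
RT 219: heading 270 -> 51
Final: pos=(7.3,-9.3), heading=51, 5 segment(s) drawn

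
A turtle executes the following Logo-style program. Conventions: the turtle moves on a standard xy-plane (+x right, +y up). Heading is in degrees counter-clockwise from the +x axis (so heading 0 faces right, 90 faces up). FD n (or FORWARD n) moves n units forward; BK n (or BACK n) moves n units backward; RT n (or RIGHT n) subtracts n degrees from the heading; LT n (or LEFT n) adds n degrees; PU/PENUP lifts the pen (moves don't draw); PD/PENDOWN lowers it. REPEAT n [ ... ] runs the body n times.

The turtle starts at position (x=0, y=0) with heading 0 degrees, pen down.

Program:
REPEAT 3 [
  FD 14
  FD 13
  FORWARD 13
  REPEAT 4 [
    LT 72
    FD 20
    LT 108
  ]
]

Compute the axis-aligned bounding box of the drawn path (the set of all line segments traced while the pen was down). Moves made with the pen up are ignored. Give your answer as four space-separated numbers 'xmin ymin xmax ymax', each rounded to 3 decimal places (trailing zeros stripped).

Answer: 0 0 126.18 19.021

Derivation:
Executing turtle program step by step:
Start: pos=(0,0), heading=0, pen down
REPEAT 3 [
  -- iteration 1/3 --
  FD 14: (0,0) -> (14,0) [heading=0, draw]
  FD 13: (14,0) -> (27,0) [heading=0, draw]
  FD 13: (27,0) -> (40,0) [heading=0, draw]
  REPEAT 4 [
    -- iteration 1/4 --
    LT 72: heading 0 -> 72
    FD 20: (40,0) -> (46.18,19.021) [heading=72, draw]
    LT 108: heading 72 -> 180
    -- iteration 2/4 --
    LT 72: heading 180 -> 252
    FD 20: (46.18,19.021) -> (40,0) [heading=252, draw]
    LT 108: heading 252 -> 0
    -- iteration 3/4 --
    LT 72: heading 0 -> 72
    FD 20: (40,0) -> (46.18,19.021) [heading=72, draw]
    LT 108: heading 72 -> 180
    -- iteration 4/4 --
    LT 72: heading 180 -> 252
    FD 20: (46.18,19.021) -> (40,0) [heading=252, draw]
    LT 108: heading 252 -> 0
  ]
  -- iteration 2/3 --
  FD 14: (40,0) -> (54,0) [heading=0, draw]
  FD 13: (54,0) -> (67,0) [heading=0, draw]
  FD 13: (67,0) -> (80,0) [heading=0, draw]
  REPEAT 4 [
    -- iteration 1/4 --
    LT 72: heading 0 -> 72
    FD 20: (80,0) -> (86.18,19.021) [heading=72, draw]
    LT 108: heading 72 -> 180
    -- iteration 2/4 --
    LT 72: heading 180 -> 252
    FD 20: (86.18,19.021) -> (80,0) [heading=252, draw]
    LT 108: heading 252 -> 0
    -- iteration 3/4 --
    LT 72: heading 0 -> 72
    FD 20: (80,0) -> (86.18,19.021) [heading=72, draw]
    LT 108: heading 72 -> 180
    -- iteration 4/4 --
    LT 72: heading 180 -> 252
    FD 20: (86.18,19.021) -> (80,0) [heading=252, draw]
    LT 108: heading 252 -> 0
  ]
  -- iteration 3/3 --
  FD 14: (80,0) -> (94,0) [heading=0, draw]
  FD 13: (94,0) -> (107,0) [heading=0, draw]
  FD 13: (107,0) -> (120,0) [heading=0, draw]
  REPEAT 4 [
    -- iteration 1/4 --
    LT 72: heading 0 -> 72
    FD 20: (120,0) -> (126.18,19.021) [heading=72, draw]
    LT 108: heading 72 -> 180
    -- iteration 2/4 --
    LT 72: heading 180 -> 252
    FD 20: (126.18,19.021) -> (120,0) [heading=252, draw]
    LT 108: heading 252 -> 0
    -- iteration 3/4 --
    LT 72: heading 0 -> 72
    FD 20: (120,0) -> (126.18,19.021) [heading=72, draw]
    LT 108: heading 72 -> 180
    -- iteration 4/4 --
    LT 72: heading 180 -> 252
    FD 20: (126.18,19.021) -> (120,0) [heading=252, draw]
    LT 108: heading 252 -> 0
  ]
]
Final: pos=(120,0), heading=0, 21 segment(s) drawn

Segment endpoints: x in {0, 14, 27, 40, 40, 40, 46.18, 54, 67, 80, 86.18, 94, 107, 120, 120, 126.18}, y in {0, 0, 0, 0, 0, 0, 0, 0, 0, 0, 19.021, 19.021, 19.021, 19.021}
xmin=0, ymin=0, xmax=126.18, ymax=19.021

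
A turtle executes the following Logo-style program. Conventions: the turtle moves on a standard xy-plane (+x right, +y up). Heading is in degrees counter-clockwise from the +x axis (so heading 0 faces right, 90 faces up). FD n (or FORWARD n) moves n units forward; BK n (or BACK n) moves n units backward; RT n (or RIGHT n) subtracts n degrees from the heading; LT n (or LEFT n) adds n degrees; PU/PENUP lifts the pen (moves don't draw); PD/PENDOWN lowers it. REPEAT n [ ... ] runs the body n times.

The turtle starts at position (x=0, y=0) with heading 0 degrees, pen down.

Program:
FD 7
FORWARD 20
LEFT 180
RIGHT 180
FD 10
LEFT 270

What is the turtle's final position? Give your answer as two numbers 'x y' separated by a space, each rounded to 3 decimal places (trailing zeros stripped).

Answer: 37 0

Derivation:
Executing turtle program step by step:
Start: pos=(0,0), heading=0, pen down
FD 7: (0,0) -> (7,0) [heading=0, draw]
FD 20: (7,0) -> (27,0) [heading=0, draw]
LT 180: heading 0 -> 180
RT 180: heading 180 -> 0
FD 10: (27,0) -> (37,0) [heading=0, draw]
LT 270: heading 0 -> 270
Final: pos=(37,0), heading=270, 3 segment(s) drawn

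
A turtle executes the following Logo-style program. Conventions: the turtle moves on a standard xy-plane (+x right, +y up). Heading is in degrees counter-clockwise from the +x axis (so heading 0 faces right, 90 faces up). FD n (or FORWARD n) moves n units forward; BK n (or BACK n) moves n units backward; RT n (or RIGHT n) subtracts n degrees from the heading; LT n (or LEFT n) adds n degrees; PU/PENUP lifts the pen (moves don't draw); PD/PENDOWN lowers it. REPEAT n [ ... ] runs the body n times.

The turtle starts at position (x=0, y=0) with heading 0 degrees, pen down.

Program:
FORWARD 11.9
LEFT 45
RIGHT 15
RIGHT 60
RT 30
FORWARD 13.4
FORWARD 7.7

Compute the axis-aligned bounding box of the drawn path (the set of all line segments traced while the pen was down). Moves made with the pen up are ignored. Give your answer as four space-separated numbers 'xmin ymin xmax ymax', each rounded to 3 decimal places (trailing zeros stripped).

Answer: 0 -18.273 22.45 0

Derivation:
Executing turtle program step by step:
Start: pos=(0,0), heading=0, pen down
FD 11.9: (0,0) -> (11.9,0) [heading=0, draw]
LT 45: heading 0 -> 45
RT 15: heading 45 -> 30
RT 60: heading 30 -> 330
RT 30: heading 330 -> 300
FD 13.4: (11.9,0) -> (18.6,-11.605) [heading=300, draw]
FD 7.7: (18.6,-11.605) -> (22.45,-18.273) [heading=300, draw]
Final: pos=(22.45,-18.273), heading=300, 3 segment(s) drawn

Segment endpoints: x in {0, 11.9, 18.6, 22.45}, y in {-18.273, -11.605, 0}
xmin=0, ymin=-18.273, xmax=22.45, ymax=0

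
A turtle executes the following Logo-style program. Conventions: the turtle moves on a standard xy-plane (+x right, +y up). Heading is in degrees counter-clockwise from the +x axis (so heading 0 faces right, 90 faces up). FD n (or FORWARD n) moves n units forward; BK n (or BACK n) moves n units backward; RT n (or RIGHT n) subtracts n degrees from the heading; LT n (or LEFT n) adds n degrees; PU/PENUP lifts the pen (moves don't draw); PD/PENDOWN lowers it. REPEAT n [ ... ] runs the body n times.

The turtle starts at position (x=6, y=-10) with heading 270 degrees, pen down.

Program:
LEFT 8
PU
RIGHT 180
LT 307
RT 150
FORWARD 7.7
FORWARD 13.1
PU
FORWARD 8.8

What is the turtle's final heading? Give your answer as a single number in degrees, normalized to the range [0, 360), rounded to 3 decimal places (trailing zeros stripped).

Answer: 255

Derivation:
Executing turtle program step by step:
Start: pos=(6,-10), heading=270, pen down
LT 8: heading 270 -> 278
PU: pen up
RT 180: heading 278 -> 98
LT 307: heading 98 -> 45
RT 150: heading 45 -> 255
FD 7.7: (6,-10) -> (4.007,-17.438) [heading=255, move]
FD 13.1: (4.007,-17.438) -> (0.617,-30.091) [heading=255, move]
PU: pen up
FD 8.8: (0.617,-30.091) -> (-1.661,-38.591) [heading=255, move]
Final: pos=(-1.661,-38.591), heading=255, 0 segment(s) drawn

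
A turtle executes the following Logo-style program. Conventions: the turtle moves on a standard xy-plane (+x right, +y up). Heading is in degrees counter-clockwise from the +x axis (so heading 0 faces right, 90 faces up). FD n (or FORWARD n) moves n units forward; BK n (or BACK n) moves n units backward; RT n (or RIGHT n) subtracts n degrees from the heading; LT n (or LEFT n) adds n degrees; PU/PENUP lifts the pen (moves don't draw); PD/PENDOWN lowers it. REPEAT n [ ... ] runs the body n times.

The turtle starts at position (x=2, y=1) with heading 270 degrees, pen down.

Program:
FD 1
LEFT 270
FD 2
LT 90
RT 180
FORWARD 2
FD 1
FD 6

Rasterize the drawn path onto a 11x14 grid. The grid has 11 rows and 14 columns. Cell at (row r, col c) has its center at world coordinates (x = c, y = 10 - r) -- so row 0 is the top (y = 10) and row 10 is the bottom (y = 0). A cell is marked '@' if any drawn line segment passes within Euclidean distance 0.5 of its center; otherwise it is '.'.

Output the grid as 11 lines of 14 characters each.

Answer: ..............
@.............
@.............
@.............
@.............
@.............
@.............
@.............
@.............
@.@...........
@@@...........

Derivation:
Segment 0: (2,1) -> (2,0)
Segment 1: (2,0) -> (-0,0)
Segment 2: (-0,0) -> (0,2)
Segment 3: (0,2) -> (0,3)
Segment 4: (0,3) -> (0,9)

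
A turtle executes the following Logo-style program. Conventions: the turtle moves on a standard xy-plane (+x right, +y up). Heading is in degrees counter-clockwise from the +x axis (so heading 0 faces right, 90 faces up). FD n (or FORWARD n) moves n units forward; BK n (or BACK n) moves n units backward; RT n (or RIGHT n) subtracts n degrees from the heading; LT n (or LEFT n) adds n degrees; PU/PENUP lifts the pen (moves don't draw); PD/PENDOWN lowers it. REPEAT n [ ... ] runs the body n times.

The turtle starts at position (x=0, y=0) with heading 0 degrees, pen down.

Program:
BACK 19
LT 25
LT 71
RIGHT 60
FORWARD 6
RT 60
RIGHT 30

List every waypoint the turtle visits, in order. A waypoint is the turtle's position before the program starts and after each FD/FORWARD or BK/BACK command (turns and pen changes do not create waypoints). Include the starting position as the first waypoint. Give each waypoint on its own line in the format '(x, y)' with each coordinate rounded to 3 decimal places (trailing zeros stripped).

Executing turtle program step by step:
Start: pos=(0,0), heading=0, pen down
BK 19: (0,0) -> (-19,0) [heading=0, draw]
LT 25: heading 0 -> 25
LT 71: heading 25 -> 96
RT 60: heading 96 -> 36
FD 6: (-19,0) -> (-14.146,3.527) [heading=36, draw]
RT 60: heading 36 -> 336
RT 30: heading 336 -> 306
Final: pos=(-14.146,3.527), heading=306, 2 segment(s) drawn
Waypoints (3 total):
(0, 0)
(-19, 0)
(-14.146, 3.527)

Answer: (0, 0)
(-19, 0)
(-14.146, 3.527)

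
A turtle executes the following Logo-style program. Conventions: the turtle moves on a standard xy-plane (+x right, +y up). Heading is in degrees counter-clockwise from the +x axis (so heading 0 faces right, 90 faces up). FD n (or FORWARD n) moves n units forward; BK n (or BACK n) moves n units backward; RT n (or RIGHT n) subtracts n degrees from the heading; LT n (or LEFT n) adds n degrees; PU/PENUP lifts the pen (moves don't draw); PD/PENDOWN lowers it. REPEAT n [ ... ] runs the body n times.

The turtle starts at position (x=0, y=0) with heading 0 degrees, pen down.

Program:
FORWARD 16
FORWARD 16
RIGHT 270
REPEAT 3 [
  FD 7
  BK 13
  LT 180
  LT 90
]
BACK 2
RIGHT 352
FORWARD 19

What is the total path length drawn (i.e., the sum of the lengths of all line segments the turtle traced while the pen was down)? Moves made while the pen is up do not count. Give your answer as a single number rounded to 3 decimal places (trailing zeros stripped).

Executing turtle program step by step:
Start: pos=(0,0), heading=0, pen down
FD 16: (0,0) -> (16,0) [heading=0, draw]
FD 16: (16,0) -> (32,0) [heading=0, draw]
RT 270: heading 0 -> 90
REPEAT 3 [
  -- iteration 1/3 --
  FD 7: (32,0) -> (32,7) [heading=90, draw]
  BK 13: (32,7) -> (32,-6) [heading=90, draw]
  LT 180: heading 90 -> 270
  LT 90: heading 270 -> 0
  -- iteration 2/3 --
  FD 7: (32,-6) -> (39,-6) [heading=0, draw]
  BK 13: (39,-6) -> (26,-6) [heading=0, draw]
  LT 180: heading 0 -> 180
  LT 90: heading 180 -> 270
  -- iteration 3/3 --
  FD 7: (26,-6) -> (26,-13) [heading=270, draw]
  BK 13: (26,-13) -> (26,0) [heading=270, draw]
  LT 180: heading 270 -> 90
  LT 90: heading 90 -> 180
]
BK 2: (26,0) -> (28,0) [heading=180, draw]
RT 352: heading 180 -> 188
FD 19: (28,0) -> (9.185,-2.644) [heading=188, draw]
Final: pos=(9.185,-2.644), heading=188, 10 segment(s) drawn

Segment lengths:
  seg 1: (0,0) -> (16,0), length = 16
  seg 2: (16,0) -> (32,0), length = 16
  seg 3: (32,0) -> (32,7), length = 7
  seg 4: (32,7) -> (32,-6), length = 13
  seg 5: (32,-6) -> (39,-6), length = 7
  seg 6: (39,-6) -> (26,-6), length = 13
  seg 7: (26,-6) -> (26,-13), length = 7
  seg 8: (26,-13) -> (26,0), length = 13
  seg 9: (26,0) -> (28,0), length = 2
  seg 10: (28,0) -> (9.185,-2.644), length = 19
Total = 113

Answer: 113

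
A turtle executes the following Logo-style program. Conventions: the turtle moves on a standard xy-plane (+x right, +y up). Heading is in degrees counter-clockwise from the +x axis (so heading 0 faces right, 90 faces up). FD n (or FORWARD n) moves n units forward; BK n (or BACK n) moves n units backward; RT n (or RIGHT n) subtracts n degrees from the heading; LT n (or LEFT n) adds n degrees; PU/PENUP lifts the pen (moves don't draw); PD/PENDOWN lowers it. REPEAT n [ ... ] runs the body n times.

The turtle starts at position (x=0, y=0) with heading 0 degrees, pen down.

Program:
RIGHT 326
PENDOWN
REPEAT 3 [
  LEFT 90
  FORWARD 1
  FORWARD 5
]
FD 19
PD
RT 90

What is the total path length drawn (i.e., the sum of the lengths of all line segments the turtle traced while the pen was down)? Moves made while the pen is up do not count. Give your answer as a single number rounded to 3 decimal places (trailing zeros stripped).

Executing turtle program step by step:
Start: pos=(0,0), heading=0, pen down
RT 326: heading 0 -> 34
PD: pen down
REPEAT 3 [
  -- iteration 1/3 --
  LT 90: heading 34 -> 124
  FD 1: (0,0) -> (-0.559,0.829) [heading=124, draw]
  FD 5: (-0.559,0.829) -> (-3.355,4.974) [heading=124, draw]
  -- iteration 2/3 --
  LT 90: heading 124 -> 214
  FD 1: (-3.355,4.974) -> (-4.184,4.415) [heading=214, draw]
  FD 5: (-4.184,4.415) -> (-8.329,1.619) [heading=214, draw]
  -- iteration 3/3 --
  LT 90: heading 214 -> 304
  FD 1: (-8.329,1.619) -> (-7.77,0.79) [heading=304, draw]
  FD 5: (-7.77,0.79) -> (-4.974,-3.355) [heading=304, draw]
]
FD 19: (-4.974,-3.355) -> (5.65,-19.107) [heading=304, draw]
PD: pen down
RT 90: heading 304 -> 214
Final: pos=(5.65,-19.107), heading=214, 7 segment(s) drawn

Segment lengths:
  seg 1: (0,0) -> (-0.559,0.829), length = 1
  seg 2: (-0.559,0.829) -> (-3.355,4.974), length = 5
  seg 3: (-3.355,4.974) -> (-4.184,4.415), length = 1
  seg 4: (-4.184,4.415) -> (-8.329,1.619), length = 5
  seg 5: (-8.329,1.619) -> (-7.77,0.79), length = 1
  seg 6: (-7.77,0.79) -> (-4.974,-3.355), length = 5
  seg 7: (-4.974,-3.355) -> (5.65,-19.107), length = 19
Total = 37

Answer: 37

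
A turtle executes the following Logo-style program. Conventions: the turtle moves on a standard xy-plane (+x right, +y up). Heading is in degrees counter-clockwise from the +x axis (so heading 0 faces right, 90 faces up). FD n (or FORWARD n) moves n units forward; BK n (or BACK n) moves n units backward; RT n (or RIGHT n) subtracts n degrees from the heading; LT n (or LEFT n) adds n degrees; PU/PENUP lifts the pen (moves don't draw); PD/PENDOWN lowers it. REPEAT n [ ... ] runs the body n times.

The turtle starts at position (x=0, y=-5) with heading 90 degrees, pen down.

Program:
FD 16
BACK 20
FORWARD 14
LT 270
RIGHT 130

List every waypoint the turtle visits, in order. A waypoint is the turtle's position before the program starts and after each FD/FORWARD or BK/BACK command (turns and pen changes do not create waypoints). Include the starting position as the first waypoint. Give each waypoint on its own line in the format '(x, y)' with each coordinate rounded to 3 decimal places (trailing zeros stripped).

Executing turtle program step by step:
Start: pos=(0,-5), heading=90, pen down
FD 16: (0,-5) -> (0,11) [heading=90, draw]
BK 20: (0,11) -> (0,-9) [heading=90, draw]
FD 14: (0,-9) -> (0,5) [heading=90, draw]
LT 270: heading 90 -> 0
RT 130: heading 0 -> 230
Final: pos=(0,5), heading=230, 3 segment(s) drawn
Waypoints (4 total):
(0, -5)
(0, 11)
(0, -9)
(0, 5)

Answer: (0, -5)
(0, 11)
(0, -9)
(0, 5)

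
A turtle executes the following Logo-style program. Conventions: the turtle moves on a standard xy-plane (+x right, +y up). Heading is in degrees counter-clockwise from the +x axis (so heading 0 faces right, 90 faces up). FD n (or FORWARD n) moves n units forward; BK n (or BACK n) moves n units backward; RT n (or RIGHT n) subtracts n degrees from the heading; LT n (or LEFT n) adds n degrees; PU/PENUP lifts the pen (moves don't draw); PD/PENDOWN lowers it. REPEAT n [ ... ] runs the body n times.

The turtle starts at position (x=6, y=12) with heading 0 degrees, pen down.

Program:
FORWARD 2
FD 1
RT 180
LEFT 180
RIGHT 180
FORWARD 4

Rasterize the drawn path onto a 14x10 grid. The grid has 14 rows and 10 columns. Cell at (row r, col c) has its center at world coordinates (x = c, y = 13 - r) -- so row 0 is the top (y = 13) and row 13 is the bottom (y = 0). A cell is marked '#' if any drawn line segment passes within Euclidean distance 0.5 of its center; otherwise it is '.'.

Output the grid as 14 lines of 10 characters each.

Segment 0: (6,12) -> (8,12)
Segment 1: (8,12) -> (9,12)
Segment 2: (9,12) -> (5,12)

Answer: ..........
.....#####
..........
..........
..........
..........
..........
..........
..........
..........
..........
..........
..........
..........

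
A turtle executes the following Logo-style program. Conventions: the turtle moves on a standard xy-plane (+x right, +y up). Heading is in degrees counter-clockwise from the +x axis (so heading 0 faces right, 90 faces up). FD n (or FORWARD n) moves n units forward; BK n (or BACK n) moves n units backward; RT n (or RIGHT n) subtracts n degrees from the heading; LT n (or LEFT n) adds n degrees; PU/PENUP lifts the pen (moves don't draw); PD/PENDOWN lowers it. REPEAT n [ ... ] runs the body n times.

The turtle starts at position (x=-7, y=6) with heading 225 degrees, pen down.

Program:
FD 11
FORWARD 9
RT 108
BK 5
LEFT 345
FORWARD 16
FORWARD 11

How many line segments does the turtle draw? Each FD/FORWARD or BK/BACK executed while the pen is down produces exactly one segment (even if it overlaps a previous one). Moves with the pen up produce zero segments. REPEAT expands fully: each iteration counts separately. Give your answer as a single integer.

Executing turtle program step by step:
Start: pos=(-7,6), heading=225, pen down
FD 11: (-7,6) -> (-14.778,-1.778) [heading=225, draw]
FD 9: (-14.778,-1.778) -> (-21.142,-8.142) [heading=225, draw]
RT 108: heading 225 -> 117
BK 5: (-21.142,-8.142) -> (-18.872,-12.597) [heading=117, draw]
LT 345: heading 117 -> 102
FD 16: (-18.872,-12.597) -> (-22.199,3.053) [heading=102, draw]
FD 11: (-22.199,3.053) -> (-24.486,13.813) [heading=102, draw]
Final: pos=(-24.486,13.813), heading=102, 5 segment(s) drawn
Segments drawn: 5

Answer: 5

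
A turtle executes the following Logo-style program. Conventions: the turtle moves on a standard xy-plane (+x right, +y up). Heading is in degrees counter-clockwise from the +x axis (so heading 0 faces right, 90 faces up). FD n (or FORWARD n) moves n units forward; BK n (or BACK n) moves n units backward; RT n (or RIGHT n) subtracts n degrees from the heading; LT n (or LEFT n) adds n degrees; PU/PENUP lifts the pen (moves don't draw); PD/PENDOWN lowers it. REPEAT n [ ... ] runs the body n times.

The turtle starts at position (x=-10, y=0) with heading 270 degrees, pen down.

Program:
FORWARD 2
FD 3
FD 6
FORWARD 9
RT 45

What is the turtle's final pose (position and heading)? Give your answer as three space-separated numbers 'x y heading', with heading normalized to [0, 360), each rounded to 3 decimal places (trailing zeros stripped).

Executing turtle program step by step:
Start: pos=(-10,0), heading=270, pen down
FD 2: (-10,0) -> (-10,-2) [heading=270, draw]
FD 3: (-10,-2) -> (-10,-5) [heading=270, draw]
FD 6: (-10,-5) -> (-10,-11) [heading=270, draw]
FD 9: (-10,-11) -> (-10,-20) [heading=270, draw]
RT 45: heading 270 -> 225
Final: pos=(-10,-20), heading=225, 4 segment(s) drawn

Answer: -10 -20 225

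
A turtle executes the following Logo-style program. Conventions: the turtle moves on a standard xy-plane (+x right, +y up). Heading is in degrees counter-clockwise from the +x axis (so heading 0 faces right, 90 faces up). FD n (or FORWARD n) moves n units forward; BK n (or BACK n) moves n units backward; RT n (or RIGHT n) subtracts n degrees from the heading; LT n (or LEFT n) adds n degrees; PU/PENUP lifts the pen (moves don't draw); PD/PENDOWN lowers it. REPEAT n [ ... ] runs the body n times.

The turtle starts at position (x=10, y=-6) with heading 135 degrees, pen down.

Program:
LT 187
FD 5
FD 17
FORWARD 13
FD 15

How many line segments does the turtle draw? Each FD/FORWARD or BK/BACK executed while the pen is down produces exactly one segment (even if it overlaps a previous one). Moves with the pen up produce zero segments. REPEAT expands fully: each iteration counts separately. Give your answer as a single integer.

Answer: 4

Derivation:
Executing turtle program step by step:
Start: pos=(10,-6), heading=135, pen down
LT 187: heading 135 -> 322
FD 5: (10,-6) -> (13.94,-9.078) [heading=322, draw]
FD 17: (13.94,-9.078) -> (27.336,-19.545) [heading=322, draw]
FD 13: (27.336,-19.545) -> (37.58,-27.548) [heading=322, draw]
FD 15: (37.58,-27.548) -> (49.401,-36.783) [heading=322, draw]
Final: pos=(49.401,-36.783), heading=322, 4 segment(s) drawn
Segments drawn: 4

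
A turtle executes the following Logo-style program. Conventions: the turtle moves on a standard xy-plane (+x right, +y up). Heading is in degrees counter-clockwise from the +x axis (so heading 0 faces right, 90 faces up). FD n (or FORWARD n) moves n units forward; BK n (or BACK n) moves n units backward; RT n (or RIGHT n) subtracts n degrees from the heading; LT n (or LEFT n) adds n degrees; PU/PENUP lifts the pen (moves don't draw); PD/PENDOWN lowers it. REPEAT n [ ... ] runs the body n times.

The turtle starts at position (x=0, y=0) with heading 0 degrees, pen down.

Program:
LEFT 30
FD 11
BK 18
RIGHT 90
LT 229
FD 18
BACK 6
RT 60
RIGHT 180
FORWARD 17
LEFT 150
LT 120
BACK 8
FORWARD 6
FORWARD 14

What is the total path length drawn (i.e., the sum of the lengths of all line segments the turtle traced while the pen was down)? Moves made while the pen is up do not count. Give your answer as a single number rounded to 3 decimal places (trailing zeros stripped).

Answer: 98

Derivation:
Executing turtle program step by step:
Start: pos=(0,0), heading=0, pen down
LT 30: heading 0 -> 30
FD 11: (0,0) -> (9.526,5.5) [heading=30, draw]
BK 18: (9.526,5.5) -> (-6.062,-3.5) [heading=30, draw]
RT 90: heading 30 -> 300
LT 229: heading 300 -> 169
FD 18: (-6.062,-3.5) -> (-23.731,-0.065) [heading=169, draw]
BK 6: (-23.731,-0.065) -> (-17.842,-1.21) [heading=169, draw]
RT 60: heading 169 -> 109
RT 180: heading 109 -> 289
FD 17: (-17.842,-1.21) -> (-12.307,-17.284) [heading=289, draw]
LT 150: heading 289 -> 79
LT 120: heading 79 -> 199
BK 8: (-12.307,-17.284) -> (-4.743,-14.68) [heading=199, draw]
FD 6: (-4.743,-14.68) -> (-10.416,-16.633) [heading=199, draw]
FD 14: (-10.416,-16.633) -> (-23.653,-21.191) [heading=199, draw]
Final: pos=(-23.653,-21.191), heading=199, 8 segment(s) drawn

Segment lengths:
  seg 1: (0,0) -> (9.526,5.5), length = 11
  seg 2: (9.526,5.5) -> (-6.062,-3.5), length = 18
  seg 3: (-6.062,-3.5) -> (-23.731,-0.065), length = 18
  seg 4: (-23.731,-0.065) -> (-17.842,-1.21), length = 6
  seg 5: (-17.842,-1.21) -> (-12.307,-17.284), length = 17
  seg 6: (-12.307,-17.284) -> (-4.743,-14.68), length = 8
  seg 7: (-4.743,-14.68) -> (-10.416,-16.633), length = 6
  seg 8: (-10.416,-16.633) -> (-23.653,-21.191), length = 14
Total = 98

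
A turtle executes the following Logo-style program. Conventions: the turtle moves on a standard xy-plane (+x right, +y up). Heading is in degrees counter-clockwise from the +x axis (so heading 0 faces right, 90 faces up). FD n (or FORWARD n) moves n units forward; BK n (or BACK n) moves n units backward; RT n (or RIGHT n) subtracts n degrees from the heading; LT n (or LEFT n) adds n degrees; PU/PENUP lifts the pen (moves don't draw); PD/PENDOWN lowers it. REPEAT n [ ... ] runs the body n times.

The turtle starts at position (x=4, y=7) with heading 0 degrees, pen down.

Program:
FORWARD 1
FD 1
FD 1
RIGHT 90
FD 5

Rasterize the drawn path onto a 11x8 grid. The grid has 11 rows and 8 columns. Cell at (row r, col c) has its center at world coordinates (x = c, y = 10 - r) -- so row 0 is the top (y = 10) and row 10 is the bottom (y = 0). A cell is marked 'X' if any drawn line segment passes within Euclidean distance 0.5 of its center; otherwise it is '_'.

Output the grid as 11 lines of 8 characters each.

Answer: ________
________
________
____XXXX
_______X
_______X
_______X
_______X
_______X
________
________

Derivation:
Segment 0: (4,7) -> (5,7)
Segment 1: (5,7) -> (6,7)
Segment 2: (6,7) -> (7,7)
Segment 3: (7,7) -> (7,2)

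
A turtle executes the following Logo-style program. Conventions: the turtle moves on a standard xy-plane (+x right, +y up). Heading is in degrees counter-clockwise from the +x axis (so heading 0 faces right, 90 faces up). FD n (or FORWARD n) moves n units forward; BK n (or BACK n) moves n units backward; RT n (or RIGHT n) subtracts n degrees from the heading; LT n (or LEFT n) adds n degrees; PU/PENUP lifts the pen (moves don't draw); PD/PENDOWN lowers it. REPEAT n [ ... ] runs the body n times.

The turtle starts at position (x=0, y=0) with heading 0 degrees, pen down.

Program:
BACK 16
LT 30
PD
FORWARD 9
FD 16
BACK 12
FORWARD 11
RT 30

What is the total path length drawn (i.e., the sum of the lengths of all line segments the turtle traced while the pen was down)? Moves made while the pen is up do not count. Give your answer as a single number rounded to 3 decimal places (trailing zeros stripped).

Executing turtle program step by step:
Start: pos=(0,0), heading=0, pen down
BK 16: (0,0) -> (-16,0) [heading=0, draw]
LT 30: heading 0 -> 30
PD: pen down
FD 9: (-16,0) -> (-8.206,4.5) [heading=30, draw]
FD 16: (-8.206,4.5) -> (5.651,12.5) [heading=30, draw]
BK 12: (5.651,12.5) -> (-4.742,6.5) [heading=30, draw]
FD 11: (-4.742,6.5) -> (4.785,12) [heading=30, draw]
RT 30: heading 30 -> 0
Final: pos=(4.785,12), heading=0, 5 segment(s) drawn

Segment lengths:
  seg 1: (0,0) -> (-16,0), length = 16
  seg 2: (-16,0) -> (-8.206,4.5), length = 9
  seg 3: (-8.206,4.5) -> (5.651,12.5), length = 16
  seg 4: (5.651,12.5) -> (-4.742,6.5), length = 12
  seg 5: (-4.742,6.5) -> (4.785,12), length = 11
Total = 64

Answer: 64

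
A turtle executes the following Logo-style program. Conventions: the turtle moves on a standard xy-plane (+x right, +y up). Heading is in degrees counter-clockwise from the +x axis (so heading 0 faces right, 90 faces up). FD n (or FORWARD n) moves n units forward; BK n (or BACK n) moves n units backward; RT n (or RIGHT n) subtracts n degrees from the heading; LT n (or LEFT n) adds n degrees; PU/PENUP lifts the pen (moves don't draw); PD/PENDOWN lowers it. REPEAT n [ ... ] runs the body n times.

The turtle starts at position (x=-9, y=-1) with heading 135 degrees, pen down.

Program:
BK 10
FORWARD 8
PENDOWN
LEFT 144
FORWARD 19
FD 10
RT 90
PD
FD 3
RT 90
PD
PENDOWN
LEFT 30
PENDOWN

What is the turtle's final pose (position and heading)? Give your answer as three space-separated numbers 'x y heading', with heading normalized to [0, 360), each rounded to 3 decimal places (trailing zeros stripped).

Executing turtle program step by step:
Start: pos=(-9,-1), heading=135, pen down
BK 10: (-9,-1) -> (-1.929,-8.071) [heading=135, draw]
FD 8: (-1.929,-8.071) -> (-7.586,-2.414) [heading=135, draw]
PD: pen down
LT 144: heading 135 -> 279
FD 19: (-7.586,-2.414) -> (-4.614,-21.18) [heading=279, draw]
FD 10: (-4.614,-21.18) -> (-3.049,-31.057) [heading=279, draw]
RT 90: heading 279 -> 189
PD: pen down
FD 3: (-3.049,-31.057) -> (-6.012,-31.526) [heading=189, draw]
RT 90: heading 189 -> 99
PD: pen down
PD: pen down
LT 30: heading 99 -> 129
PD: pen down
Final: pos=(-6.012,-31.526), heading=129, 5 segment(s) drawn

Answer: -6.012 -31.526 129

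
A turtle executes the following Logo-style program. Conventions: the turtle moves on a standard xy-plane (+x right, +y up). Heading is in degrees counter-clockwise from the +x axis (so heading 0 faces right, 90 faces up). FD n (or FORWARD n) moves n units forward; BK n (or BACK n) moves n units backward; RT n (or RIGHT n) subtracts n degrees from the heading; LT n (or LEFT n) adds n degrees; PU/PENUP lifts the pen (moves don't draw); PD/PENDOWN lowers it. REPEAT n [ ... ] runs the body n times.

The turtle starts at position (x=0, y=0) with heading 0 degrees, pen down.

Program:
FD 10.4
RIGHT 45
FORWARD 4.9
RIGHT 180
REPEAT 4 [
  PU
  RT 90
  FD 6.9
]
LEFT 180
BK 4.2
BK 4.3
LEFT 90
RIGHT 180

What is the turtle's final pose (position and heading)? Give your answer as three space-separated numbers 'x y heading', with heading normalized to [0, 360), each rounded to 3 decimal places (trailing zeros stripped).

Answer: 7.854 2.546 225

Derivation:
Executing turtle program step by step:
Start: pos=(0,0), heading=0, pen down
FD 10.4: (0,0) -> (10.4,0) [heading=0, draw]
RT 45: heading 0 -> 315
FD 4.9: (10.4,0) -> (13.865,-3.465) [heading=315, draw]
RT 180: heading 315 -> 135
REPEAT 4 [
  -- iteration 1/4 --
  PU: pen up
  RT 90: heading 135 -> 45
  FD 6.9: (13.865,-3.465) -> (18.744,1.414) [heading=45, move]
  -- iteration 2/4 --
  PU: pen up
  RT 90: heading 45 -> 315
  FD 6.9: (18.744,1.414) -> (23.623,-3.465) [heading=315, move]
  -- iteration 3/4 --
  PU: pen up
  RT 90: heading 315 -> 225
  FD 6.9: (23.623,-3.465) -> (18.744,-8.344) [heading=225, move]
  -- iteration 4/4 --
  PU: pen up
  RT 90: heading 225 -> 135
  FD 6.9: (18.744,-8.344) -> (13.865,-3.465) [heading=135, move]
]
LT 180: heading 135 -> 315
BK 4.2: (13.865,-3.465) -> (10.895,-0.495) [heading=315, move]
BK 4.3: (10.895,-0.495) -> (7.854,2.546) [heading=315, move]
LT 90: heading 315 -> 45
RT 180: heading 45 -> 225
Final: pos=(7.854,2.546), heading=225, 2 segment(s) drawn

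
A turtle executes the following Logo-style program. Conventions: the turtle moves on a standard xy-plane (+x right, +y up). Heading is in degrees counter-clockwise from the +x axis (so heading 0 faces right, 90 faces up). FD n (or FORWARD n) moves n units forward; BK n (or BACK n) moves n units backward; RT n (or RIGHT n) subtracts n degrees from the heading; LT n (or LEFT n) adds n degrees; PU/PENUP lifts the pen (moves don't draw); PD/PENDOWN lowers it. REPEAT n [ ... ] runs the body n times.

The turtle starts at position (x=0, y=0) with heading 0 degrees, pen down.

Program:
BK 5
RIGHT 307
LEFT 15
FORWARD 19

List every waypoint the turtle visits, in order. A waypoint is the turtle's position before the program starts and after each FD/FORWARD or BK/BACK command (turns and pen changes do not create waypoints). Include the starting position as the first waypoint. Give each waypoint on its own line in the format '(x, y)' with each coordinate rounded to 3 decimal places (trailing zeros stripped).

Executing turtle program step by step:
Start: pos=(0,0), heading=0, pen down
BK 5: (0,0) -> (-5,0) [heading=0, draw]
RT 307: heading 0 -> 53
LT 15: heading 53 -> 68
FD 19: (-5,0) -> (2.118,17.616) [heading=68, draw]
Final: pos=(2.118,17.616), heading=68, 2 segment(s) drawn
Waypoints (3 total):
(0, 0)
(-5, 0)
(2.118, 17.616)

Answer: (0, 0)
(-5, 0)
(2.118, 17.616)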